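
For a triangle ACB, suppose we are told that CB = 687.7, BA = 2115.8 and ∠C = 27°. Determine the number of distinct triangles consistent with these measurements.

CB·sin C = 687.7·sin(27°) ≈ 312.2.
Since BA ≥ CB, exactly one triangle exists.

1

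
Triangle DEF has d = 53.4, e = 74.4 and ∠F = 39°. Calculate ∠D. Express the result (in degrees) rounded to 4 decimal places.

∠D ≈ 45.6076°

By the law of cosines, f² = d² + e² − 2·d·e·cos F = 2211.8, so f ≈ 47.03.
Law of cosines again: cos D = (e² + f² − d²)/(2·e·f) ≈ 0.69957, so ∠D ≈ 45.61°.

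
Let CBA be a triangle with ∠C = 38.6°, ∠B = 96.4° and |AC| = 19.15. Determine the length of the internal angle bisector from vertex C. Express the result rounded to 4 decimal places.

The third angle is ∠A = 180° − ∠C − ∠B = 45.00°.
Law of sines: |BA| = |AC|·sin C/sin B ≈ 12.022.
Law of sines: |CB| = |AC|·sin A/sin B ≈ 13.626.
The bisector from C has length 2·|AC|·|CB|·cos(∠C/2)/(|AC|+|CB|) ≈ 15.028.

t_C ≈ 15.0277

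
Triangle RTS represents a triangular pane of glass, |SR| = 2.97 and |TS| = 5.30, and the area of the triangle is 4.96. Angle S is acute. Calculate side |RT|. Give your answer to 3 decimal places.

From area = ½·|TS|·|SR|·sin S, we get sin S = 2·area/(|TS|·|SR|) ≈ 0.63020.
Taking the acute solution, ∠S ≈ 39.06°.
Law of cosines then gives |RT| ≈ 3.5309.

3.531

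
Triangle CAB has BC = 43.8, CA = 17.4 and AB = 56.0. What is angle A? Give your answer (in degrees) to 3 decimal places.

38.727

By the law of cosines, cos A = (CA² + AB² − BC²) / (2·CA·AB) ≈ 0.78013, so ∠A ≈ 38.73°.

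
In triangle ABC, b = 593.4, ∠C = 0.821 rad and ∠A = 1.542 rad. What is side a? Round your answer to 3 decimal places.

844.614

The third angle is ∠B = π − ∠C − ∠A = 0.779 rad.
Law of sines: a = b·sin A/sin B ≈ 844.61.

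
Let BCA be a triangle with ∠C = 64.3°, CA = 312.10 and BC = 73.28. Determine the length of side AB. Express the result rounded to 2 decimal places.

287.99

By the law of cosines, AB² = BC² + CA² − 2·BC·CA·cos C = 82940, so AB ≈ 287.99.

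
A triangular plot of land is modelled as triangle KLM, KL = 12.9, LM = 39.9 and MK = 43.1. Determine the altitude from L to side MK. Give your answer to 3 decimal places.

11.887

Semiperimeter s = (39.9 + 43.1 + 12.9)/2 = 47.95.
Heron's formula: area = √(47.95·8.05·4.85·35.05) ≈ 256.16.
The altitude from L has length 2·area/MK ≈ 11.887.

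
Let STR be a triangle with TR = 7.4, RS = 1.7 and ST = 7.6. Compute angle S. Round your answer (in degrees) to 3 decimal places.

∠S ≈ 76.824°

By the law of cosines, cos S = (RS² + ST² − TR²) / (2·RS·ST) ≈ 0.22794, so ∠S ≈ 76.82°.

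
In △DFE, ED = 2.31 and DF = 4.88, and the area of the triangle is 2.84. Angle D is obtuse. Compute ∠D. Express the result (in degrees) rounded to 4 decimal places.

From area = ½·ED·DF·sin D, we get sin D = 2·area/(ED·DF) ≈ 0.50387.
Taking the obtuse solution, ∠D ≈ 149.74°.

149.7438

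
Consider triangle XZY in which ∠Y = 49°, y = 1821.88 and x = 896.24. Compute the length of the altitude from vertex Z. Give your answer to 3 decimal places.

h_Z ≈ 676.401

Law of sines: sin X = x·sin Y/y ≈ 0.37127.
Since y ≥ x, only the acute value applies: ∠X ≈ 21.79°.
Then ∠Z = 180° − ∠Y − ∠X ≈ 109.21°.
Law of sines gives z = y·sin Z/sin Y ≈ 2279.7.
Area = ½·y·x·sin Z ≈ 7.7098e+05.
The altitude from Z has length 2·area/z ≈ 676.4.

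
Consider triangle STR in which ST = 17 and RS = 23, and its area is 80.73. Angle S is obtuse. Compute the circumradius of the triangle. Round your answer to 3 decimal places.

From area = ½·RS·ST·sin S, we get sin S = 2·area/(RS·ST) ≈ 0.41294.
Taking the obtuse solution, ∠S ≈ 155.61°.
Law of cosines then gives TR ≈ 39.118.
Circumradius = TR/(2 sin S) ≈ 47.365.

47.365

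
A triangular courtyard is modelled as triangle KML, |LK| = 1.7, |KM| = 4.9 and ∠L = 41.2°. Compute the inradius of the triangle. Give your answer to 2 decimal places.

Law of sines: sin M = |LK|·sin L/|KM| ≈ 0.22852.
Since |KM| ≥ |LK|, only the acute value applies: ∠M ≈ 13.21°.
Then ∠K = 180° − ∠L − ∠M ≈ 125.59°.
Law of sines gives |ML| = |KM|·sin K/sin L ≈ 6.0494.
Area = ½·|KM|·|LK|·sin K ≈ 3.387.
Semiperimeter s = (6.0494+1.7+4.9)/2 = 6.3247.
Inradius = area/s = 3.387/6.3247 ≈ 0.53552.

r ≈ 0.54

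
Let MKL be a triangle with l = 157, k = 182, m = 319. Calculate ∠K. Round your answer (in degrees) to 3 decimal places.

By the law of cosines, cos K = (l² + m² − k²) / (2·l·m) ≈ 0.93131, so ∠K ≈ 21.36°.

21.359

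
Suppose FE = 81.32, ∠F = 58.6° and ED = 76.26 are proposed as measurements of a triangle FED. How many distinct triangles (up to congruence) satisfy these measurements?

2

FE·sin F = 81.32·sin(58.6°) ≈ 69.41.
Since FE sin F < ED < FE (69.41 < 76.26 < 81.32), two triangles exist.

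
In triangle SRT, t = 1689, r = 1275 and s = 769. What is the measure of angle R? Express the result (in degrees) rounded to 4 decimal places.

By the law of cosines, cos R = (t² + s² − r²) / (2·t·s) ≈ 0.70003, so ∠R ≈ 45.57°.

∠R ≈ 45.5705°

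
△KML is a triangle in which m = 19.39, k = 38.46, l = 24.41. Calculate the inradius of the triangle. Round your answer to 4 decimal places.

4.8576

Semiperimeter s = (38.46 + 19.39 + 24.41)/2 = 41.13.
Heron's formula: area = √(41.13·2.67·21.74·16.72) ≈ 199.79.
Inradius = area/s = 199.79/41.13 ≈ 4.8576.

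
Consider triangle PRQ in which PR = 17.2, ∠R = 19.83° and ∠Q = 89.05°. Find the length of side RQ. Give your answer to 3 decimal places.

16.277

The third angle is ∠P = 180° − ∠R − ∠Q = 71.12°.
Law of sines: RQ = PR·sin P/sin Q ≈ 16.277.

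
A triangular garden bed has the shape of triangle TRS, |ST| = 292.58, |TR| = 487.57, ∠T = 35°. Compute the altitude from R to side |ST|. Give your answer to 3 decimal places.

By the law of cosines, |RS|² = |ST|² + |TR|² − 2·|ST|·|TR|·cos T = 89618, so |RS| ≈ 299.36.
Area = ½·|ST|·|TR|·sin T ≈ 40911.
The altitude from R has length 2·area/|ST| ≈ 279.66.

279.659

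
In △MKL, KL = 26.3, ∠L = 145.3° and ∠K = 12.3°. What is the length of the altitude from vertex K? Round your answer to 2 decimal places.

The third angle is ∠M = 180° − ∠K − ∠L = 22.40°.
Law of sines: LM = KL·sin K/sin M ≈ 14.703.
Law of sines: MK = KL·sin L/sin M ≈ 39.289.
Area = ½·KL·LM·sin L ≈ 110.06.
The altitude from K has length 2·area/LM ≈ 14.972.

h_K ≈ 14.97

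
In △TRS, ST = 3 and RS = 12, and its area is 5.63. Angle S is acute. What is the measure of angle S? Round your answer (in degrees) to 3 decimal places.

From area = ½·RS·ST·sin S, we get sin S = 2·area/(RS·ST) ≈ 0.31278.
Taking the acute solution, ∠S ≈ 18.23°.

∠S ≈ 18.227°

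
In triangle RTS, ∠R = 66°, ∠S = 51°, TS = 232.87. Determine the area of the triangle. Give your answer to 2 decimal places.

20551.83

The third angle is ∠T = 180° − ∠S − ∠R = 63.00°.
Law of sines: SR = TS·sin T/sin R ≈ 227.12.
Law of sines: RT = TS·sin S/sin R ≈ 198.1.
Area = ½·TS·SR·sin S ≈ 20552.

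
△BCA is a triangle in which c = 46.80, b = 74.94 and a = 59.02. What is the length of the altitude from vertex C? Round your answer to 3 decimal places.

Semiperimeter s = (74.94 + 46.8 + 59.02)/2 = 90.38.
Heron's formula: area = √(90.38·15.44·43.58·31.36) ≈ 1381.
The altitude from C has length 2·area/c ≈ 59.017.

h_C ≈ 59.017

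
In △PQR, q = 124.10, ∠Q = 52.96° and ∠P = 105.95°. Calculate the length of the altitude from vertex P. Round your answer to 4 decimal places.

44.6554

The third angle is ∠R = 180° − ∠P − ∠Q = 21.09°.
Law of sines: p = q·sin P/sin Q ≈ 149.49.
Law of sines: r = q·sin R/sin Q ≈ 55.944.
Area = ½·q·p·sin R ≈ 3337.7.
The altitude from P has length 2·area/p ≈ 44.655.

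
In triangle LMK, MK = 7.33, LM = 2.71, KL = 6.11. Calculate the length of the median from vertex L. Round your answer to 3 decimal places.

Median from L: ½√(2·KL² + 2·LM² − MK²) ≈ 2.9843.

2.984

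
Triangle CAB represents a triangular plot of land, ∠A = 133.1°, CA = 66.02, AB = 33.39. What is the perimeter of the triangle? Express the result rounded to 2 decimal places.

perimeter ≈ 191.53

By the law of cosines, BC² = CA² + AB² − 2·CA·AB·cos A = 8486, so BC ≈ 92.119.
Semiperimeter s = (33.39+92.119+66.02)/2 = 95.765.
Perimeter = 33.39 + 92.119 + 66.02 = 191.53.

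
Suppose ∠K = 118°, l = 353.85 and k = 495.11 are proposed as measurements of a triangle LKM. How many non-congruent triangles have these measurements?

l·sin K = 353.85·sin(118°) ≈ 312.4.
Since ∠K is not acute, a triangle exists only if k > l; here k > l, so there is exactly one triangle.

1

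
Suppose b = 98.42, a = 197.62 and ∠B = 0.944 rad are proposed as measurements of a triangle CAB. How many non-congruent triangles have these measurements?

0

a·sin B = 197.62·sin(0.944 rad) ≈ 160.1.
Since b = 98.42 < 160.1 = a sin B, no triangle exists.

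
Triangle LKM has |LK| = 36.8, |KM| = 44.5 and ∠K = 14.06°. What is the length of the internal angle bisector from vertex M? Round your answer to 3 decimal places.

By the law of cosines, |ML|² = |LK|² + |KM|² − 2·|LK|·|KM|·cos K = 157.41, so |ML| ≈ 12.546.
Law of cosines again: cos M = (|KM|² + |ML|² − |LK|²)/(2·|KM|·|ML|) ≈ 0.70160, so ∠M ≈ 45.44°.
The bisector from M has length 2·|KM|·|ML|·cos(∠M/2)/(|KM|+|ML|) ≈ 18.055.

18.055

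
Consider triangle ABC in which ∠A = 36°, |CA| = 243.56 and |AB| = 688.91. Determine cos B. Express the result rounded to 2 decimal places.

By the law of cosines, |BC|² = |CA|² + |AB|² − 2·|CA|·|AB|·cos A = 2.6243e+05, so |BC| ≈ 512.28.
Law of cosines again: cos B = (|AB|² + |BC|² − |CA|²)/(2·|AB|·|BC|) ≈ 0.96016, so ∠B ≈ 16.23°.

cos B ≈ 0.96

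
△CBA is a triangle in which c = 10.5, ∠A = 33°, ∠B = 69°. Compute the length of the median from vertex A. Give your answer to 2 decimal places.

m_A ≈ 9.84

The third angle is ∠C = 180° − ∠B − ∠A = 78.00°.
Law of sines: b = c·sin B/sin C ≈ 10.022.
Law of sines: a = c·sin A/sin C ≈ 5.8465.
Median from A: ½√(2·c² + 2·b² − a²) ≈ 9.8385.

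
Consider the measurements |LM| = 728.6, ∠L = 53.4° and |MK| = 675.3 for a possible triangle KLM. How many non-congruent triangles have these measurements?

|LM|·sin L = 728.6·sin(53.4°) ≈ 584.9.
Since |LM| sin L < |MK| < |LM| (584.9 < 675.3 < 728.6), two triangles exist.

2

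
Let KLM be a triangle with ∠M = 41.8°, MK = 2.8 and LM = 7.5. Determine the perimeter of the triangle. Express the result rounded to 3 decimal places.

perimeter ≈ 16.025

By the law of cosines, KL² = LM² + MK² − 2·LM·MK·cos M = 32.78, so KL ≈ 5.7254.
Semiperimeter s = (7.5+2.8+5.7254)/2 = 8.0127.
Perimeter = 7.5 + 2.8 + 5.7254 = 16.025.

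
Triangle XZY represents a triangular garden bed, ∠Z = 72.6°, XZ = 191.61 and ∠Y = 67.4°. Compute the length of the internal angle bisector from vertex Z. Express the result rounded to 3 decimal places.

126.771

The third angle is ∠X = 180° − ∠Z − ∠Y = 40.00°.
Law of sines: ZY = XZ·sin X/sin Y ≈ 133.41.
Law of sines: YX = XZ·sin Z/sin Y ≈ 198.05.
The bisector from Z has length 2·XZ·ZY·cos(∠Z/2)/(XZ+ZY) ≈ 126.77.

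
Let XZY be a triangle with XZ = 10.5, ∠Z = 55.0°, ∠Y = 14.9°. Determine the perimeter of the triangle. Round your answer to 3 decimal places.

The third angle is ∠X = 180° − ∠Z − ∠Y = 110.10°.
Law of sines: ZY = XZ·sin X/sin Y ≈ 38.348.
Law of sines: YX = XZ·sin Z/sin Y ≈ 33.45.
Semiperimeter s = (38.348+33.45+10.5)/2 = 41.149.
Perimeter = 38.348 + 33.45 + 10.5 = 82.298.

82.298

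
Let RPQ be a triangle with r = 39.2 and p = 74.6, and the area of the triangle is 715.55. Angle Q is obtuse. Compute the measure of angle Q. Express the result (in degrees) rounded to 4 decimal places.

From area = ½·r·p·sin Q, we get sin Q = 2·area/(r·p) ≈ 0.48938.
Taking the obtuse solution, ∠Q ≈ 150.70°.

∠Q ≈ 150.7002°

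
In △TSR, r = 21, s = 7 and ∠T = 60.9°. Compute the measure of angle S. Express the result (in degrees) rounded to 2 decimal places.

By the law of cosines, t² = s² + r² − 2·s·r·cos T = 347.02, so t ≈ 18.628.
Law of cosines again: cos S = (r² + t² − s²)/(2·r·t) ≈ 0.94456, so ∠S ≈ 19.17°.

19.17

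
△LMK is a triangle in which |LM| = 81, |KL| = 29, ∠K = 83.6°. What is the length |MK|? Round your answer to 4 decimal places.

Law of sines: sin M = |KL|·sin K/|LM| ≈ 0.35579.
Since |LM| ≥ |KL|, only the acute value applies: ∠M ≈ 20.84°.
Then ∠L = 180° − ∠K − ∠M ≈ 75.56°.
Law of sines gives |MK| = |LM|·sin L/sin K ≈ 78.932.

78.9323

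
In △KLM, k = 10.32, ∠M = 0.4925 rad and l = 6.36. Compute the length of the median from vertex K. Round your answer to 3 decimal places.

By the law of cosines, m² = k² + l² − 2·k·l·cos M = 31.283, so m ≈ 5.5931.
Median from K: ½√(2·l² + 2·m² − k²) ≈ 3.0398.

3.040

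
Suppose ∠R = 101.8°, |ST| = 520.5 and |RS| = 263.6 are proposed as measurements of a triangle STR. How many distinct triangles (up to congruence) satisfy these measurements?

1

|RS|·sin R = 263.6·sin(101.8°) ≈ 258.
Since ∠R is not acute, a triangle exists only if |ST| > |RS|; here |ST| > |RS|, so there is exactly one triangle.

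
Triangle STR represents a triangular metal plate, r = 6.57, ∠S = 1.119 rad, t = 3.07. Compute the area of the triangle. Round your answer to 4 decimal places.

Area = ½·t·r·sin S ≈ 9.0731.

area ≈ 9.0731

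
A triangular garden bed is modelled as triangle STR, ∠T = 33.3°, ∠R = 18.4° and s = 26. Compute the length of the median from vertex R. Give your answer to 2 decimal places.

21.82

The third angle is ∠S = 180° − ∠T − ∠R = 128.30°.
Law of sines: t = s·sin T/sin S ≈ 18.189.
Law of sines: r = s·sin R/sin S ≈ 10.458.
Median from R: ½√(2·s² + 2·t² − r²) ≈ 21.819.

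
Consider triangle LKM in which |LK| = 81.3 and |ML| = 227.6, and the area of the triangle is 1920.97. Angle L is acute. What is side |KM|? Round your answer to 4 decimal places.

149.0308

From area = ½·|ML|·|LK|·sin L, we get sin L = 2·area/(|ML|·|LK|) ≈ 0.20763.
Taking the acute solution, ∠L ≈ 11.98°.
Law of cosines then gives |KM| ≈ 149.03.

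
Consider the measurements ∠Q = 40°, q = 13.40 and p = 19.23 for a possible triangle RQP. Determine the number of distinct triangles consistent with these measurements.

2

p·sin Q = 19.23·sin(40°) ≈ 12.36.
Since p sin Q < q < p (12.36 < 13.40 < 19.23), two triangles exist.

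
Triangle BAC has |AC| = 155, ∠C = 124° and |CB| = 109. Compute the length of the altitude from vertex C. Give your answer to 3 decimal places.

By the law of cosines, |BA|² = |AC|² + |CB|² − 2·|AC|·|CB|·cos C = 54801, so |BA| ≈ 234.1.
Area = ½·|AC|·|CB|·sin C ≈ 7003.3.
The altitude from C has length 2·area/|BA| ≈ 59.833.

h_C ≈ 59.833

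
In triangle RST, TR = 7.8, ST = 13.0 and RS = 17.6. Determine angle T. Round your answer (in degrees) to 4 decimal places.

By the law of cosines, cos T = (ST² + TR² − RS²) / (2·ST·TR) ≈ -0.39408, so ∠T ≈ 113.21°.

∠T ≈ 113.2088°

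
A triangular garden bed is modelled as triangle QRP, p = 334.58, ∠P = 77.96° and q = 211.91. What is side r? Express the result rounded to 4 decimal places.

Law of sines: sin Q = q·sin P/p ≈ 0.61943.
Since p ≥ q, only the acute value applies: ∠Q ≈ 38.27°.
Then ∠R = 180° − ∠P − ∠Q ≈ 63.77°.
Law of sines gives r = p·sin R/sin P ≈ 306.87.

306.8663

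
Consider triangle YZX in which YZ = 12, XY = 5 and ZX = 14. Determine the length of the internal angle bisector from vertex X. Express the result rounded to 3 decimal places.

6.487

By the law of cosines, cos X = (ZX² + XY² − YZ²) / (2·ZX·XY) ≈ 0.55000, so ∠X ≈ 56.63°.
The bisector from X has length 2·ZX·XY·cos(∠X/2)/(ZX+XY) ≈ 6.4867.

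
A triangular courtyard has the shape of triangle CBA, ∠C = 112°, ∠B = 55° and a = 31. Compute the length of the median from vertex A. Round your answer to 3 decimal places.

m_A ≈ 119.559

The third angle is ∠A = 180° − ∠C − ∠B = 13.00°.
Law of sines: c = a·sin C/sin A ≈ 127.77.
Law of sines: b = a·sin B/sin A ≈ 112.89.
Median from A: ½√(2·c² + 2·b² − a²) ≈ 119.56.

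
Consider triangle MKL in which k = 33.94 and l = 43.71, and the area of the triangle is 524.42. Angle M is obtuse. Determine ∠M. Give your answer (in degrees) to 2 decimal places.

From area = ½·k·l·sin M, we get sin M = 2·area/(k·l) ≈ 0.70700.
Taking the obtuse solution, ∠M ≈ 135.01°.

∠M ≈ 135.01°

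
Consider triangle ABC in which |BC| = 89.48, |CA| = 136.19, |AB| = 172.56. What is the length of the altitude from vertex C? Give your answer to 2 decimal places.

Semiperimeter s = (89.48 + 136.19 + 172.56)/2 = 199.12.
Heron's formula: area = √(199.12·109.64·62.925·26.555) ≈ 6039.6.
The altitude from C has length 2·area/|AB| ≈ 70.001.

h_C ≈ 70.00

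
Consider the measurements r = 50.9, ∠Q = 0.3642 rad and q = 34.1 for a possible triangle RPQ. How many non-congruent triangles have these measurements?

2

r·sin Q = 50.9·sin(0.3642 rad) ≈ 18.13.
Since r sin Q < q < r (18.13 < 34.1 < 50.9), two triangles exist.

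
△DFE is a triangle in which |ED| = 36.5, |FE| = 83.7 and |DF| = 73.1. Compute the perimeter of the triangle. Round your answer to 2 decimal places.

perimeter ≈ 193.30

Perimeter = 83.7 + 36.5 + 73.1 = 193.3.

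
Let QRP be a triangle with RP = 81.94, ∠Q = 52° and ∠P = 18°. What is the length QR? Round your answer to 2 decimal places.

32.13

The third angle is ∠R = 180° − ∠P − ∠Q = 110.00°.
Law of sines: QR = RP·sin P/sin Q ≈ 32.133.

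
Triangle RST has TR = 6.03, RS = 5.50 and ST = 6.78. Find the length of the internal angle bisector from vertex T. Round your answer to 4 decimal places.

By the law of cosines, cos T = (ST² + TR² − RS²) / (2·ST·TR) ≈ 0.63692, so ∠T ≈ 50.44°.
The bisector from T has length 2·ST·TR·cos(∠T/2)/(ST+TR) ≈ 5.7747.

5.7747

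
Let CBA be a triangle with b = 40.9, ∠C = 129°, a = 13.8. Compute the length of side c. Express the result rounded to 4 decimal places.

By the law of cosines, c² = b² + a² − 2·b·a·cos C = 2573.7, so c ≈ 50.731.

50.7312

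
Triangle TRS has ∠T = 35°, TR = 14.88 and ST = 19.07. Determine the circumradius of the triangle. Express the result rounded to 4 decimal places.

By the law of cosines, RS² = ST² + TR² − 2·ST·TR·cos T = 120.19, so RS ≈ 10.963.
Area = ½·ST·TR·sin T ≈ 81.379.
Circumradius = RS/(2 sin T) ≈ 9.5569.

9.5569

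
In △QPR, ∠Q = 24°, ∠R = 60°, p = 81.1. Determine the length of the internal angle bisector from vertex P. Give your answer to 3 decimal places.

The third angle is ∠P = 180° − ∠R − ∠Q = 96.00°.
Law of sines: q = p·sin Q/sin P ≈ 33.168.
Law of sines: r = p·sin R/sin P ≈ 70.622.
The bisector from P has length 2·r·q·cos(∠P/2)/(r+q) ≈ 30.203.

30.203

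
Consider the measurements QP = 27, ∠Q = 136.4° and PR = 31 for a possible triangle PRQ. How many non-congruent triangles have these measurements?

1

QP·sin Q = 27·sin(136.4°) ≈ 18.62.
Since ∠Q is not acute, a triangle exists only if PR > QP; here PR > QP, so there is exactly one triangle.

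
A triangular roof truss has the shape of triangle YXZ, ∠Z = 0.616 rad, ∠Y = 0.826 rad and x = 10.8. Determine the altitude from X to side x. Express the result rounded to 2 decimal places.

h_X ≈ 4.63

The third angle is ∠X = π − ∠Z − ∠Y = 1.700 rad.
Law of sines: y = x·sin Y/sin X ≈ 8.0068.
Law of sines: z = x·sin Z/sin X ≈ 6.2921.
Area = ½·x·y·sin Z ≈ 24.981.
The altitude from X has length 2·area/x ≈ 4.6261.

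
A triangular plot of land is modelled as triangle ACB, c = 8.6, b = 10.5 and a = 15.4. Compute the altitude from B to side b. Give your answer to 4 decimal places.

Semiperimeter s = (15.4 + 8.6 + 10.5)/2 = 17.25.
Heron's formula: area = √(17.25·1.85·8.65·6.75) ≈ 43.166.
The altitude from B has length 2·area/b ≈ 8.2221.

h_B ≈ 8.2221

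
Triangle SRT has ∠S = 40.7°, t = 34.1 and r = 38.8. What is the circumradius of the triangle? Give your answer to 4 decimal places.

By the law of cosines, s² = r² + t² − 2·r·t·cos S = 662.11, so s ≈ 25.731.
Area = ½·r·t·sin S ≈ 431.39.
Circumradius = s/(2 sin S) ≈ 19.73.

19.7297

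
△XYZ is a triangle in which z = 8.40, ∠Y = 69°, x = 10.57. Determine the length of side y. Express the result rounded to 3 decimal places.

10.893

By the law of cosines, y² = z² + x² − 2·z·x·cos Y = 118.65, so y ≈ 10.893.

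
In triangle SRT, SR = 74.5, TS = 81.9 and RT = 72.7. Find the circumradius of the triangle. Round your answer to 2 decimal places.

By the law of cosines, cos S = (TS² + SR² − RT²) / (2·TS·SR) ≈ 0.57138, so ∠S ≈ 55.15°.
Circumradius = RT/(2 sin S) ≈ 44.292.

44.29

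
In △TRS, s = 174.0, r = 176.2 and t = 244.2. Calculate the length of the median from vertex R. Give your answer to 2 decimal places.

Median from R: ½√(2·s² + 2·t² − r²) ≈ 192.86.

192.86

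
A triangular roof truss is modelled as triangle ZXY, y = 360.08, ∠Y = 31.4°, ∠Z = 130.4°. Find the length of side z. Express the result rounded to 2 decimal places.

The third angle is ∠X = 180° − ∠Y − ∠Z = 18.20°.
Law of sines: z = y·sin Z/sin Y ≈ 526.31.

526.31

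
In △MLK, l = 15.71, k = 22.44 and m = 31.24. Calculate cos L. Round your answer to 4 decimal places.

By the law of cosines, cos L = (k² + m² − l²) / (2·k·m) ≈ 0.87920, so ∠L ≈ 28.45°.

cos L ≈ 0.8792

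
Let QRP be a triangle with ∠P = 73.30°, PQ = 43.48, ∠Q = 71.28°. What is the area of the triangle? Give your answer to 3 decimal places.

area ≈ 1479.539

The third angle is ∠R = 180° − ∠P − ∠Q = 35.42°.
Law of sines: RP = PQ·sin Q/sin R ≈ 71.053.
Law of sines: QR = PQ·sin P/sin R ≈ 71.857.
Area = ½·PQ·RP·sin P ≈ 1479.5.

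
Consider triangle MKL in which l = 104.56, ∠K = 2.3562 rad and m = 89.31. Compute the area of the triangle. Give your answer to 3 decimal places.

Area = ½·l·m·sin K ≈ 3301.6.

area ≈ 3301.553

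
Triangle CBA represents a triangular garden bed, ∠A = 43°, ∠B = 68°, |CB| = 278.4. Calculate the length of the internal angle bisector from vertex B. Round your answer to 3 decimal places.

266.745

The third angle is ∠C = 180° − ∠B − ∠A = 69.00°.
Law of sines: |BA| = |CB|·sin C/sin A ≈ 381.1.
Law of sines: |AC| = |CB|·sin B/sin A ≈ 378.49.
The bisector from B has length 2·|CB|·|BA|·cos(∠B/2)/(|CB|+|BA|) ≈ 266.75.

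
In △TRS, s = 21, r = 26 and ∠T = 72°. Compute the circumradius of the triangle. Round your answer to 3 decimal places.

By the law of cosines, t² = r² + s² − 2·r·s·cos T = 779.55, so t ≈ 27.92.
Area = ½·r·s·sin T ≈ 259.64.
Circumradius = t/(2 sin T) ≈ 14.679.

14.679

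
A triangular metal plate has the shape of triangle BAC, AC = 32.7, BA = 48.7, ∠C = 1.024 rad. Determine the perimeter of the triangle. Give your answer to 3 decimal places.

perimeter ≈ 138.296

Law of sines: sin B = AC·sin C/BA ≈ 0.57356.
Since BA ≥ AC, only the acute value applies: ∠B ≈ 0.611 rad.
Then ∠A = π − ∠C − ∠B ≈ 1.507 rad.
Law of sines gives CB = BA·sin A/sin C ≈ 56.896.
Semiperimeter s = (32.7+56.896+48.7)/2 = 69.148.
Perimeter = 32.7 + 56.896 + 48.7 = 138.3.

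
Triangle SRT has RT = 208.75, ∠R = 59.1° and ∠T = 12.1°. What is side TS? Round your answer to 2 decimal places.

The third angle is ∠S = 180° − ∠R − ∠T = 108.80°.
Law of sines: TS = RT·sin R/sin S ≈ 189.22.

189.22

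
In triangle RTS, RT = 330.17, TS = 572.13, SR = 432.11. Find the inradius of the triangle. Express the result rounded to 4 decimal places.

Semiperimeter s = (572.13 + 432.11 + 330.17)/2 = 667.21.
Heron's formula: area = √(667.21·95.075·235.1·337.04) ≈ 70896.
Inradius = area/s = 70896/667.21 ≈ 106.26.

106.2583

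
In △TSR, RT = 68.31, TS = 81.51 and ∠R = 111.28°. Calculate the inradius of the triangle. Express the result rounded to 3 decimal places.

r ≈ 9.451

Law of sines: sin S = RT·sin R/TS ≈ 0.78092.
Since TS ≥ RT, only the acute value applies: ∠S ≈ 51.34°.
Then ∠T = 180° − ∠R − ∠S ≈ 17.38°.
Law of sines gives SR = TS·sin T/sin R ≈ 26.123.
Area = ½·TS·RT·sin T ≈ 831.38.
Semiperimeter s = (26.123+68.31+81.51)/2 = 87.971.
Inradius = area/s = 831.38/87.971 ≈ 9.4506.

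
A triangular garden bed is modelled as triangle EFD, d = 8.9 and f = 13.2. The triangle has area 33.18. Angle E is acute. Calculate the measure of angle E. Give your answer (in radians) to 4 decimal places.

∠E ≈ 0.6003 rad

From area = ½·f·d·sin E, we get sin E = 2·area/(f·d) ≈ 0.56486.
Taking the acute solution, ∠E ≈ 0.600 rad.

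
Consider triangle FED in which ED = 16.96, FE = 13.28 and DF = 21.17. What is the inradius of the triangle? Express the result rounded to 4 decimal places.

r ≈ 4.3783

Semiperimeter s = (16.96 + 21.17 + 13.28)/2 = 25.705.
Heron's formula: area = √(25.705·8.745·4.535·12.425) ≈ 112.54.
Inradius = area/s = 112.54/25.705 ≈ 4.3783.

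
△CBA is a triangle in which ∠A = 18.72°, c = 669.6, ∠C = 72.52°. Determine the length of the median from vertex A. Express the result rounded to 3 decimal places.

m_A ≈ 676.602

The third angle is ∠B = 180° − ∠A − ∠C = 88.76°.
Law of sines: b = c·sin B/sin C ≈ 701.85.
Law of sines: a = c·sin A/sin C ≈ 225.31.
Median from A: ½√(2·c² + 2·b² − a²) ≈ 676.6.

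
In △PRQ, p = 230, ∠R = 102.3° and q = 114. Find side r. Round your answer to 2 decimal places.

277.61

By the law of cosines, r² = q² + p² − 2·q·p·cos R = 77067, so r ≈ 277.61.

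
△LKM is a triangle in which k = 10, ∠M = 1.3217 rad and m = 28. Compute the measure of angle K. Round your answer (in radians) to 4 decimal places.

∠K ≈ 0.3534 rad

Law of sines: sin K = k·sin M/m ≈ 0.34612.
Since m ≥ k, only the acute value applies: ∠K ≈ 0.3534 rad.
Then ∠L = π − ∠M − ∠K ≈ 1.4665 rad.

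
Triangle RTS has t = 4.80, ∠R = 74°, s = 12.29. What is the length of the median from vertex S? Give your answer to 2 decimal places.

6.67

By the law of cosines, r² = t² + s² − 2·t·s·cos R = 141.56, so r ≈ 11.898.
Median from S: ½√(2·r² + 2·t² − s²) ≈ 6.6739.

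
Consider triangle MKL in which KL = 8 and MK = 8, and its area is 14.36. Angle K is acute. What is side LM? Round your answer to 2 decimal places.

3.69

From area = ½·MK·KL·sin K, we get sin K = 2·area/(MK·KL) ≈ 0.44875.
Taking the acute solution, ∠K ≈ 26.66°.
Law of cosines then gives LM ≈ 3.6894.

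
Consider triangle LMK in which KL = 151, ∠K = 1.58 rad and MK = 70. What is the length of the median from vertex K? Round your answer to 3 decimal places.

82.925

By the law of cosines, LM² = MK² + KL² − 2·MK·KL·cos K = 27896, so LM ≈ 167.02.
Median from K: ½√(2·MK² + 2·KL² − LM²) ≈ 82.925.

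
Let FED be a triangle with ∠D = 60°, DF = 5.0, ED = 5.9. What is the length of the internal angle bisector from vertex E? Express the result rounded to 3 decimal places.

By the law of cosines, FE² = ED² + DF² − 2·ED·DF·cos D = 30.31, so FE ≈ 5.5055.
Law of cosines again: cos E = (FE² + ED² − DF²)/(2·FE·ED) ≈ 0.61757, so ∠E ≈ 51.86°.
The bisector from E has length 2·FE·ED·cos(∠E/2)/(FE+ED) ≈ 5.1225.

5.122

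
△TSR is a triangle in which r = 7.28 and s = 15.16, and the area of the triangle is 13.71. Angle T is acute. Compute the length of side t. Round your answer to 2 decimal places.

From area = ½·s·r·sin T, we get sin T = 2·area/(s·r) ≈ 0.24845.
Taking the acute solution, ∠T ≈ 14.39°.
Law of cosines then gives t ≈ 8.3075.

8.31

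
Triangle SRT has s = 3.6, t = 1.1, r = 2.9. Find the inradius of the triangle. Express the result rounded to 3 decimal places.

Semiperimeter p = (3.6 + 2.9 + 1.1)/2 = 3.8.
Heron's formula: area = √(3.8·0.2·0.9·2.7) ≈ 1.359.
Inradius = area/p = 1.359/3.8 ≈ 0.35762.

0.358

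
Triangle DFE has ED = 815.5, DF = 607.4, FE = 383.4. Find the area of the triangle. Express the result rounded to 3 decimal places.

110310.164

Semiperimeter s = (383.4 + 815.5 + 607.4)/2 = 903.15.
Heron's formula: area = √(903.15·519.75·87.65·295.75) ≈ 1.1031e+05.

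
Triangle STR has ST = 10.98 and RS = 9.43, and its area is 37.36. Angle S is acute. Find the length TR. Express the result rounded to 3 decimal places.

From area = ½·RS·ST·sin S, we get sin S = 2·area/(RS·ST) ≈ 0.72164.
Taking the acute solution, ∠S ≈ 46.19°.
Law of cosines then gives TR ≈ 8.132.

8.132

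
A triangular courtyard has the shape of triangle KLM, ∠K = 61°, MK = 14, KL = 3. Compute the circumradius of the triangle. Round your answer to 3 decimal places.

7.327

By the law of cosines, LM² = MK² + KL² − 2·MK·KL·cos K = 164.28, so LM ≈ 12.817.
Area = ½·MK·KL·sin K ≈ 18.367.
Circumradius = LM/(2 sin K) ≈ 7.3272.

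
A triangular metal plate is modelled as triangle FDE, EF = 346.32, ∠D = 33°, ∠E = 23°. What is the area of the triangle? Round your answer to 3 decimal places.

The third angle is ∠F = 180° − ∠D − ∠E = 124.00°.
Law of sines: DE = EF·sin F/sin D ≈ 527.16.
Law of sines: FD = EF·sin E/sin D ≈ 248.45.
Area = ½·EF·DE·sin E ≈ 35667.

area ≈ 35667.167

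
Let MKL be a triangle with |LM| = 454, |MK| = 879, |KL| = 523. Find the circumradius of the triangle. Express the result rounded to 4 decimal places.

R ≈ 558.4673

By the law of cosines, cos M = (|LM|² + |MK|² − |KL|²) / (2·|LM|·|MK|) ≈ 0.88360, so ∠M ≈ 27.92°.
Circumradius = |KL|/(2 sin M) ≈ 558.47.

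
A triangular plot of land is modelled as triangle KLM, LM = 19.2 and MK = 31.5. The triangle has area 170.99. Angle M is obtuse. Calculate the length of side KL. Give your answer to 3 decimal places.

48.565

From area = ½·LM·MK·sin M, we get sin M = 2·area/(LM·MK) ≈ 0.56544.
Taking the obtuse solution, ∠M ≈ 145.57°.
Law of cosines then gives KL ≈ 48.565.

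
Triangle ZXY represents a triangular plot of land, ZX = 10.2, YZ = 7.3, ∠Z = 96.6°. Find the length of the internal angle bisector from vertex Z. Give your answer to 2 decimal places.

t_Z ≈ 5.66

By the law of cosines, XY² = YZ² + ZX² − 2·YZ·ZX·cos Z = 174.45, so XY ≈ 13.208.
The bisector from Z has length 2·YZ·ZX·cos(∠Z/2)/(YZ+ZX) ≈ 5.6609.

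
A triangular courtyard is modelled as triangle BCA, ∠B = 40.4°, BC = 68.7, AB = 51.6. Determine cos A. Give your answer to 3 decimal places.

cos A ≈ -0.016

By the law of cosines, CA² = AB² + BC² − 2·AB·BC·cos B = 1983.1, so CA ≈ 44.532.
Law of cosines again: cos A = (CA² + AB² − BC²)/(2·CA·AB) ≈ -0.01612, so ∠A ≈ 90.92°.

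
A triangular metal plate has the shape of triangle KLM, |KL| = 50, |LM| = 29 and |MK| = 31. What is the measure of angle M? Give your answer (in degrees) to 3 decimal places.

112.843

By the law of cosines, cos M = (|LM|² + |MK|² − |KL|²) / (2·|LM|·|MK|) ≈ -0.38821, so ∠M ≈ 112.84°.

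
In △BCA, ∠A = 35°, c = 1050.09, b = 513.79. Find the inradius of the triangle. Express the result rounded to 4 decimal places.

137.0082

By the law of cosines, a² = b² + c² − 2·b·c·cos A = 4.8276e+05, so a ≈ 694.81.
Area = ½·b·c·sin A ≈ 1.5473e+05.
Semiperimeter s = (513.79+1050.1+694.81)/2 = 1129.3.
Inradius = area/s = 1.5473e+05/1129.3 ≈ 137.01.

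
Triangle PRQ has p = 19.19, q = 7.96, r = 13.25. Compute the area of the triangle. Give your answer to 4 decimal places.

Semiperimeter s = (19.19 + 13.25 + 7.96)/2 = 20.2.
Heron's formula: area = √(20.2·1.01·6.95·12.24) ≈ 41.66.

area ≈ 41.6600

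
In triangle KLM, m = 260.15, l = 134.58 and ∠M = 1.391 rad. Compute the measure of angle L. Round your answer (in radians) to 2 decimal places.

0.53

Law of sines: sin L = l·sin M/m ≈ 0.50898.
Since m ≥ l, only the acute value applies: ∠L ≈ 0.534 rad.
Then ∠K = π − ∠M − ∠L ≈ 1.217 rad.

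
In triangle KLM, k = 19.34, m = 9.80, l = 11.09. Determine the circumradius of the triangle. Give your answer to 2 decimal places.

13.79

By the law of cosines, cos K = (l² + m² − k²) / (2·l·m) ≈ -0.71312, so ∠K ≈ 135.49°.
Circumradius = k/(2 sin K) ≈ 13.794.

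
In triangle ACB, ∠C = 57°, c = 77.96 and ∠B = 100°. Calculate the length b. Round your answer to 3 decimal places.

The third angle is ∠A = 180° − ∠C − ∠B = 23.00°.
Law of sines: b = c·sin B/sin C ≈ 91.544.

91.544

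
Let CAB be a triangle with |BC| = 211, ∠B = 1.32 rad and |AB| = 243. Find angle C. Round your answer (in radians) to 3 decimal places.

∠C ≈ 1.001 rad

By the law of cosines, |CA|² = |AB|² + |BC|² − 2·|AB|·|BC|·cos B = 78121, so |CA| ≈ 279.5.
Law of cosines again: cos C = (|BC|² + |CA|² − |AB|²)/(2·|BC|·|CA|) ≈ 0.53915, so ∠C ≈ 1.001 rad.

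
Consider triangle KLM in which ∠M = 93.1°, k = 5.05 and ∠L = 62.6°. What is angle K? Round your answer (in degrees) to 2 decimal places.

∠K ≈ 24.30°

The third angle is ∠K = 180° − ∠L − ∠M = 24.30°.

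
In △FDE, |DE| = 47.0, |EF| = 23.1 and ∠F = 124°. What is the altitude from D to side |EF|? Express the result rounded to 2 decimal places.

24.87

Law of sines: sin D = |EF|·sin F/|DE| ≈ 0.40746.
Since |DE| ≥ |EF|, only the acute value applies: ∠D ≈ 24.05°.
Then ∠E = 180° − ∠F − ∠D ≈ 31.95°.
Law of sines gives |FD| = |DE|·sin E/sin F ≈ 30.004.
Area = ½·|DE|·|EF|·sin E ≈ 287.3.
The altitude from D has length 2·area/|EF| ≈ 24.874.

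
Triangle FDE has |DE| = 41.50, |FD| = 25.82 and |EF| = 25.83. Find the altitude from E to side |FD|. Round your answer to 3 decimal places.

Semiperimeter s = (41.5 + 25.83 + 25.82)/2 = 46.575.
Heron's formula: area = √(46.575·5.075·20.745·20.755) ≈ 319.02.
The altitude from E has length 2·area/|FD| ≈ 24.711.

24.711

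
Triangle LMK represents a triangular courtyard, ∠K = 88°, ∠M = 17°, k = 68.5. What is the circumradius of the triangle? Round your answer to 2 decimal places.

R ≈ 34.27

The third angle is ∠L = 180° − ∠M − ∠K = 75.00°.
Law of sines: l = k·sin L/sin K ≈ 66.206.
Law of sines: m = k·sin M/sin K ≈ 20.04.
Circumradius = k/(2 sin K) ≈ 34.271.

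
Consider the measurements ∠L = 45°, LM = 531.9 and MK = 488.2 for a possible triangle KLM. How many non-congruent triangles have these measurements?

2

LM·sin L = 531.9·sin(45°) ≈ 376.1.
Since LM sin L < MK < LM (376.1 < 488.2 < 531.9), two triangles exist.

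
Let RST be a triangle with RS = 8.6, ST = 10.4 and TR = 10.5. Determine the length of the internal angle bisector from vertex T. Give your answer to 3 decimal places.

By the law of cosines, cos T = (ST² + TR² − RS²) / (2·ST·TR) ≈ 0.66140, so ∠T ≈ 48.59°.
The bisector from T has length 2·ST·TR·cos(∠T/2)/(ST+TR) ≈ 9.5242.

t_T ≈ 9.524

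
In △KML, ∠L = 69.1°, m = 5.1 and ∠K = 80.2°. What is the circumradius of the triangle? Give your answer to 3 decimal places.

The third angle is ∠M = 180° − ∠L − ∠K = 30.70°.
Law of sines: k = m·sin K/sin M ≈ 9.8436.
Law of sines: l = m·sin L/sin M ≈ 9.3321.
Circumradius = m/(2 sin M) ≈ 4.9947.

R ≈ 4.995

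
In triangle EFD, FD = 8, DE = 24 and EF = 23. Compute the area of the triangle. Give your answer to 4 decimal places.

91.9018

Semiperimeter s = (8 + 24 + 23)/2 = 27.5.
Heron's formula: area = √(27.5·19.5·3.5·4.5) ≈ 91.902.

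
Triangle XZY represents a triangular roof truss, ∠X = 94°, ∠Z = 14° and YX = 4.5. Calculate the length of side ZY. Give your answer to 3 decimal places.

18.556

The third angle is ∠Y = 180° − ∠X − ∠Z = 72.00°.
Law of sines: ZY = YX·sin X/sin Z ≈ 18.556.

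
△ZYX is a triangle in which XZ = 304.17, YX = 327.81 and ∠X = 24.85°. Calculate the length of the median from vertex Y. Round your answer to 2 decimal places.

By the law of cosines, ZY² = YX² + XZ² − 2·YX·XZ·cos X = 19023, so ZY ≈ 137.92.
Median from Y: ½√(2·ZY² + 2·YX² − XZ²) ≈ 200.28.

m_Y ≈ 200.28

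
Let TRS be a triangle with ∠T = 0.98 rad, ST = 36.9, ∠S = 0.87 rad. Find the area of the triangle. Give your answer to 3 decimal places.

The third angle is ∠R = π − ∠S − ∠T = 1.292 rad.
Law of sines: RS = ST·sin T/sin R ≈ 31.88.
Law of sines: TR = ST·sin S/sin R ≈ 29.34.
Area = ½·ST·RS·sin S ≈ 449.57.

area ≈ 449.566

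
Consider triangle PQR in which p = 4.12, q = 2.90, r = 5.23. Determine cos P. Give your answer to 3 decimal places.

By the law of cosines, cos P = (q² + r² − p²) / (2·q·r) ≈ 0.61939, so ∠P ≈ 51.73°.

0.619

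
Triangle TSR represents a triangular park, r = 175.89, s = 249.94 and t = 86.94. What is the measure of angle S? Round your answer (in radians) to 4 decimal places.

By the law of cosines, cos S = (r² + t² − s²) / (2·r·t) ≈ -0.78389, so ∠S ≈ 2.472 rad.

∠S ≈ 2.4717 rad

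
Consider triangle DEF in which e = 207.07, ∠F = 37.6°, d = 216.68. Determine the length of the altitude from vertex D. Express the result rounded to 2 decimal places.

126.34

By the law of cosines, f² = d² + e² − 2·d·e·cos F = 18731, so f ≈ 136.86.
Area = ½·d·e·sin F ≈ 13688.
The altitude from D has length 2·area/d ≈ 126.34.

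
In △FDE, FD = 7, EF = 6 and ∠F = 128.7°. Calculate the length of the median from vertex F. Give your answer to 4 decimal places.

2.8495

By the law of cosines, DE² = EF² + FD² − 2·EF·FD·cos F = 137.52, so DE ≈ 11.727.
Median from F: ½√(2·EF² + 2·FD² − DE²) ≈ 2.8495.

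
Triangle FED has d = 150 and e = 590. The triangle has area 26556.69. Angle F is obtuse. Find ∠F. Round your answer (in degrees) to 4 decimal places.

From area = ½·e·d·sin F, we get sin F = 2·area/(e·d) ≈ 0.60015.
Taking the obtuse solution, ∠F ≈ 143.12°.

∠F ≈ 143.1193°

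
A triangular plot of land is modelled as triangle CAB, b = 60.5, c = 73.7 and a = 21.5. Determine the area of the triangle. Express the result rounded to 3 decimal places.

area ≈ 562.018

Semiperimeter s = (73.7 + 21.5 + 60.5)/2 = 77.85.
Heron's formula: area = √(77.85·4.15·56.35·17.35) ≈ 562.02.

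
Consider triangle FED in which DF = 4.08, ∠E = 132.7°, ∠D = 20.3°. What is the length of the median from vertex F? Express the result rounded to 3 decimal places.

The third angle is ∠F = 180° − ∠E − ∠D = 27.00°.
Law of sines: ED = DF·sin F/sin E ≈ 2.5204.
Law of sines: FE = DF·sin D/sin E ≈ 1.9261.
Median from F: ½√(2·DF² + 2·FE² − ED²) ≈ 2.9309.

m_F ≈ 2.931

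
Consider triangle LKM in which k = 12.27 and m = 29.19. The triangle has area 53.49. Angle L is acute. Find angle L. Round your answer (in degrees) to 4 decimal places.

∠L ≈ 17.3791°

From area = ½·k·m·sin L, we get sin L = 2·area/(k·m) ≈ 0.29869.
Taking the acute solution, ∠L ≈ 17.38°.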